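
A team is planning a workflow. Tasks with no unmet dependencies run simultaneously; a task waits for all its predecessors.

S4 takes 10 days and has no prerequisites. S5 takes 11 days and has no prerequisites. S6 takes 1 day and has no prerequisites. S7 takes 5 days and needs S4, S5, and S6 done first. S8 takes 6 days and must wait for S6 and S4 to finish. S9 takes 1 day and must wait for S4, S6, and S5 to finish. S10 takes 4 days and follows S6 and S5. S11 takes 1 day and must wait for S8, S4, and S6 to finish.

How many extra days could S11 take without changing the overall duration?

Critical path: S4→S8→S11 = 10+6+1 = 17, so the finish is 17 days.
Longest path through S11: 17 days (earliest finish 17, latest finish 17).
So S11 can slip 17 − 17 = 0 days.

0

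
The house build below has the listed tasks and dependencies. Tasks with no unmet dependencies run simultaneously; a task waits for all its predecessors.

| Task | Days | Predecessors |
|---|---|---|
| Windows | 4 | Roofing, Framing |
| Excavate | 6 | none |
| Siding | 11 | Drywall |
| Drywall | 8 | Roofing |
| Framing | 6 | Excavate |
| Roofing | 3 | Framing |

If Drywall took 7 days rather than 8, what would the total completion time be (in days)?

Actual critical path: Excavate→Framing→Roofing→Drywall→Siding = 6+6+3+8+11 = 34 ⇒ 34 days.
Drywall is on the critical path; changing it to 7 makes that path 33 days.
That remains the longest chain; total 33 days.

33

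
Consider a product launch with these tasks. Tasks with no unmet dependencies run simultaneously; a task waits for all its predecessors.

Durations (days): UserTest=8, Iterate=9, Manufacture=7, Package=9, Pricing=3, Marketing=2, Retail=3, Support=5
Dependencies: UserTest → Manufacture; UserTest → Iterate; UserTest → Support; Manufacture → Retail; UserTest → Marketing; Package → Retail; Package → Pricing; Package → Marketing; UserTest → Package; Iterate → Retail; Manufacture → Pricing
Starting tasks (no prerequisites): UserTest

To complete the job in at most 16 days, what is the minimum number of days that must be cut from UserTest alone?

4

Current finish: 20 days; target: 16.
UserTest is on every critical path, so each day cut from UserTest cuts the finish by one (this holds down to a finish of 13).
Need 20 − 16 = 4 days off UserTest → UserTest becomes 4 days, finish becomes 16.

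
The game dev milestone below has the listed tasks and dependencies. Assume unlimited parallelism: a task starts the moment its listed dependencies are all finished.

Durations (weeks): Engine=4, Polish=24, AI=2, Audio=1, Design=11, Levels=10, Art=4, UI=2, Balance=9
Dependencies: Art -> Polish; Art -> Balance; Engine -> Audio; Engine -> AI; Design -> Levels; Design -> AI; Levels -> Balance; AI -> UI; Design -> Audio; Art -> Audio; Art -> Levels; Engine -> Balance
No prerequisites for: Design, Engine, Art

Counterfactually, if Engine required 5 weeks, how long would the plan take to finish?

Critical path before the change: Design→Levels→Balance = 11+10+9 = 30 giving 30 weeks.
The longest path through Engine is only 13 weeks, so Engine has float 17.
The critical path is still Design→Levels→Balance; finish is now 30 weeks.

30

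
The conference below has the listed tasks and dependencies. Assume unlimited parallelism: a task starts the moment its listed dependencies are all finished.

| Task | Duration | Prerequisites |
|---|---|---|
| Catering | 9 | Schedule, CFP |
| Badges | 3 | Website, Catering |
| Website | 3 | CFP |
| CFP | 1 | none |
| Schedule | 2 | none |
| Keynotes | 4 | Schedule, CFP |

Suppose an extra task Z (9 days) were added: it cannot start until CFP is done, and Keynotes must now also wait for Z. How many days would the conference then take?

Originally the conference takes 14 days.
With Z inserted, Keynotes now waits for max(Schedule, CFP, Z).
New critical path: CFP→Z→Keynotes = 1+9+4 = 14 ⇒ 14 days.

14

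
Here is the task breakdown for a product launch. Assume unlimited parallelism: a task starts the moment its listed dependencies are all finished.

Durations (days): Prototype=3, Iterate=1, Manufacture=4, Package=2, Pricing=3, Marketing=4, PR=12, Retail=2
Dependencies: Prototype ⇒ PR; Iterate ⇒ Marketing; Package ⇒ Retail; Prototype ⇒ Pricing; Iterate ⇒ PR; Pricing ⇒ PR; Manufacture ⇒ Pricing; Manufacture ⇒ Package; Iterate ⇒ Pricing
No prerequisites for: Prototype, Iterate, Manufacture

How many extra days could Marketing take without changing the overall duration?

14

The longest chain is Manufacture→Pricing→PR = 4+3+12 = 19; overall finish 19 days.
Marketing finishes as early as 5 and must finish by 19.
So Marketing can slip 19 − 5 = 14 days.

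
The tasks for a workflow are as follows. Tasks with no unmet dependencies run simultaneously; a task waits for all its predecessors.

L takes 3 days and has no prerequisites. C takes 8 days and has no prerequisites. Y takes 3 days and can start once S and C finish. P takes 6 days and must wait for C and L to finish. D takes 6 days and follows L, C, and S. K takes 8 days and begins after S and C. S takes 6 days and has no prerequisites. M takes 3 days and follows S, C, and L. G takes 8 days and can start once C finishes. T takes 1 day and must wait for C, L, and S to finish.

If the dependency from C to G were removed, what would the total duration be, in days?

16

With the dependency in place, C→G = 8+8 = 16 sets the finish at 16 days.
Without C→G, G's earliest start moves from 8 to 0.
After: C→K = 8+8 = 16 → 16 days.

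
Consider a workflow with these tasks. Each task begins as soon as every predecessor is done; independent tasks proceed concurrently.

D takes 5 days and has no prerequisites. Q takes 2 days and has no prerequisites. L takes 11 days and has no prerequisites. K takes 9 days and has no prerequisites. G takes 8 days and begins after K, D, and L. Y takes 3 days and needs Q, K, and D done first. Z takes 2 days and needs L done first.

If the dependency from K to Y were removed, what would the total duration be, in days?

Before: longest chain L→G = 11+8 = 19, finish 19.
Without K→Y, Y's earliest start moves from 9 to 5.
After: L→G = 11+8 = 19 → 19 days.

19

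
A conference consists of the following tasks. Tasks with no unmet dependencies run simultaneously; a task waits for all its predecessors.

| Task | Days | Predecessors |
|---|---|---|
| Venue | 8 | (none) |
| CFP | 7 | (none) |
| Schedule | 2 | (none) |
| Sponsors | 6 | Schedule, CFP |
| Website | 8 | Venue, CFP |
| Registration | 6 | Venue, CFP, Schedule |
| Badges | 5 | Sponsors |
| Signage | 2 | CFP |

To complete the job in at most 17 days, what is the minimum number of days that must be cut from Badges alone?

Current finish: 18 days; target: 17.
Badges is on every critical path, so each day cut from Badges cuts the finish by one (this holds down to a finish of 16).
Need 18 − 17 = 1 day off Badges → Badges becomes 4 days, finish becomes 17.

1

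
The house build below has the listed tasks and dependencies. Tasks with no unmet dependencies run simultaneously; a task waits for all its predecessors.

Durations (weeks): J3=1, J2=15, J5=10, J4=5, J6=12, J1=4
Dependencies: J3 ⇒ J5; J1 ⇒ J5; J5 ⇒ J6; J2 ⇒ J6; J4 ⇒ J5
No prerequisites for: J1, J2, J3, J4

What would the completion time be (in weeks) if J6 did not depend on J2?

Before: longest chain J2→J6 = 15+12 = 27, finish 27.
Dropping J2→J6 doesn't change J6's earliest start (15); another predecessor still binds.
New critical path: J4→J5→J6 = 5+10+12 = 27 ⇒ 27 weeks.

27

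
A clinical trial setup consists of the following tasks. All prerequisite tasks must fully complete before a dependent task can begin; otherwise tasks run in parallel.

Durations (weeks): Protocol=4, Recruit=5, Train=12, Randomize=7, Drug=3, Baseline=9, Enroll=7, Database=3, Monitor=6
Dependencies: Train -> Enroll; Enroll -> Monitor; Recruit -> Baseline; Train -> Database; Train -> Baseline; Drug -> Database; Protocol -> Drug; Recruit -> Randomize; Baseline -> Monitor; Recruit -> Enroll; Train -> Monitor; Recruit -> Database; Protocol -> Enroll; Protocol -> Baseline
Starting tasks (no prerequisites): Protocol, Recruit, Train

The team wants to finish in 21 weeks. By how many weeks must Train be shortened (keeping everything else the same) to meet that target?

Current finish: 27 weeks; target: 21.
Train is on every critical path, so each week cut from Train cuts the finish by one (this holds down to a finish of 20).
Need 27 − 21 = 6 weeks off Train → Train becomes 6 weeks, finish becomes 21.

6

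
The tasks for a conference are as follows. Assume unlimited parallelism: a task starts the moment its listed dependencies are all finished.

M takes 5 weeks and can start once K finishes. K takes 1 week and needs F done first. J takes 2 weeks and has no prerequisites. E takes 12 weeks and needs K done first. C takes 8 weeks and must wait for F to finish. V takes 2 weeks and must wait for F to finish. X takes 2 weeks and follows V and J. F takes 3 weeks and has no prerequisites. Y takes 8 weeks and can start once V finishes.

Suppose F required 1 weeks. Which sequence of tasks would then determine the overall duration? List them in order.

F, K, E

Critical path before the change: F→K→E = 3+1+12 = 16 giving 16 weeks.
F lies on that path, so at 1 week the path becomes 14 weeks.
That remains the longest chain; total 14 weeks.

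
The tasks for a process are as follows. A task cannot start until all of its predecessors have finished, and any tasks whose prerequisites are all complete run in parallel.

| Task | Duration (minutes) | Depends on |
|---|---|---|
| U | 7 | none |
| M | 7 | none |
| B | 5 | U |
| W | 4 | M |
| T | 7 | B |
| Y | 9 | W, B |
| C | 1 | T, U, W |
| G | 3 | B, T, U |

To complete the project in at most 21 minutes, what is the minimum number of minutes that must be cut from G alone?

1

Current finish: 22 minutes; target: 21.
G is on every critical path, so each minute cut from G cuts the finish by one (this holds down to a finish of 21).
Need 22 − 21 = 1 minute off G → G becomes 2 minutes, finish becomes 21.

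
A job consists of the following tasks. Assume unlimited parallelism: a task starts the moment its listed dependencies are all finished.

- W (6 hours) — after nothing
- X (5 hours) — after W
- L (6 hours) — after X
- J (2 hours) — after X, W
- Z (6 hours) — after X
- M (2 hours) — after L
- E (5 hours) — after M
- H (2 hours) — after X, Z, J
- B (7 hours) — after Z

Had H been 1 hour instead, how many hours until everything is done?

Baseline: W→X→L→M→E = 6+5+6+2+5 = 24 → 24 hours.
H is off the critical path — its longest chain is 19 hours, giving 5 of slack.
That remains the longest chain; total 24 hours.

24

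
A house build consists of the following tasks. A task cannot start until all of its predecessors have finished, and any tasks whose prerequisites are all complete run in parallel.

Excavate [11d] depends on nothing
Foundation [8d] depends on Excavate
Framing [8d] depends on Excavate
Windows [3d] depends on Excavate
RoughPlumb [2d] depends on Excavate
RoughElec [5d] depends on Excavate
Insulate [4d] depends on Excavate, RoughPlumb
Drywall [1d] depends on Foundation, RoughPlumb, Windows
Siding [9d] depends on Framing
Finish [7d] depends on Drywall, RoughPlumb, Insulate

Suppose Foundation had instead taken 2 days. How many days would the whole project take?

Baseline: Excavate→Framing→Siding = 11+8+9 = 28 → 28 days.
Foundation has 1 day of float (longest path through it is 27).
The critical path is still Excavate→Framing→Siding; finish is now 28 days.

28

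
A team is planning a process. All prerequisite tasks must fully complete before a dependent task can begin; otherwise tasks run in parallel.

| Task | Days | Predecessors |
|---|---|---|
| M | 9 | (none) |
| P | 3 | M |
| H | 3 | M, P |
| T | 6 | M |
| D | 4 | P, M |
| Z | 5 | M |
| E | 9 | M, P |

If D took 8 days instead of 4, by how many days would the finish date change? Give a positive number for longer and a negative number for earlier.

As given, the longest chain is M→P→E = 9+3+9 = 21, so the finish is 21 days.
D has 5 days of float (longest path through it is 16).
That remains the longest chain; total 21 days.
Change in finish: 21 − 21 = +0 days.

0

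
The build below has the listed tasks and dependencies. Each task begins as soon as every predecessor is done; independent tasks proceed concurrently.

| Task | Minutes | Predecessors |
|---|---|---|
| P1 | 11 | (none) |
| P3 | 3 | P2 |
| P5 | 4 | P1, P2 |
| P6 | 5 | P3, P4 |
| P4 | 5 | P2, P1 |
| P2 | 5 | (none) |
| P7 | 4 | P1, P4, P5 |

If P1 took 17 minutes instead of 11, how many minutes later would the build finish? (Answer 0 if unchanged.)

6

Baseline: P1→P4→P6 = 11+5+5 = 21 → 21 minutes.
Since P1 is critical, the +6 change carries straight to that chain (now 27 minutes).
The critical path is still P1→P4→P6; finish is now 27 minutes.
Change in finish: 27 − 21 = +6 minutes.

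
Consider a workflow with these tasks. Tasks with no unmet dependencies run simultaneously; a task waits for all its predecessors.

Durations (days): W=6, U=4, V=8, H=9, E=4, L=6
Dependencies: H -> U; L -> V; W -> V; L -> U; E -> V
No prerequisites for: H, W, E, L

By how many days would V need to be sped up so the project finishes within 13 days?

1

Current finish: 14 days; target: 13.
V is on every critical path, so each day cut from V cuts the finish by one (this holds down to a finish of 13).
Need 14 − 13 = 1 day off V → V becomes 7 days, finish becomes 13.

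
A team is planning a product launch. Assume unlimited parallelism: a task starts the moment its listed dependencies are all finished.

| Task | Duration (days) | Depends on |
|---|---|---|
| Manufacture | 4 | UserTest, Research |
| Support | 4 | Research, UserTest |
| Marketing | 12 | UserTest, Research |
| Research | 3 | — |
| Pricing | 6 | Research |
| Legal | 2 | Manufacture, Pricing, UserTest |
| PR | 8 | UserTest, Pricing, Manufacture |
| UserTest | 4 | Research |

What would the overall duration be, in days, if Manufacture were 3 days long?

As given, the longest chain is Research→UserTest→Manufacture→PR = 3+4+4+8 = 19, so the finish is 19 days.
Manufacture is on the critical path; changing it to 3 makes that path 18 days.
New critical path: Research→UserTest→Marketing = 3+4+12 = 19 ⇒ 19 days.

19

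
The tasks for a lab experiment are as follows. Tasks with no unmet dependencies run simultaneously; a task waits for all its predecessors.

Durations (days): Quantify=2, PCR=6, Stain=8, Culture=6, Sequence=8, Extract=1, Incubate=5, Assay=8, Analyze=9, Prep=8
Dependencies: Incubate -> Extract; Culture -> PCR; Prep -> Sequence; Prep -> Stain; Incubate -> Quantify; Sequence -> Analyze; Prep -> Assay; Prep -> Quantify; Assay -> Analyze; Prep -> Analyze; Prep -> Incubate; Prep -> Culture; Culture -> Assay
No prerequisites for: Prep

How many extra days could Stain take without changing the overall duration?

Critical path: Prep→Culture→Assay→Analyze = 8+6+8+9 = 31, so the finish is 31 days.
The longest chain containing Stain totals 16 days.
Float = 31 − 16 = 15.

15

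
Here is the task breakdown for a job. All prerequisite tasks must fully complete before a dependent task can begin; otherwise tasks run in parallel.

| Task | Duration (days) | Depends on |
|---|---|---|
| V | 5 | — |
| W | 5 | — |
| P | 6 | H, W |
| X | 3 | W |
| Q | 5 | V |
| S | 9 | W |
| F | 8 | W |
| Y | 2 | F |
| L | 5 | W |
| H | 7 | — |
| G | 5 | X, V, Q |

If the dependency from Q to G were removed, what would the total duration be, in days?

Original critical path: V→Q→G = 5+5+5 = 15 ⇒ 15 days.
Without Q→G, G's earliest start moves from 10 to 8.
After: W→F→Y = 5+8+2 = 15 → 15 days.

15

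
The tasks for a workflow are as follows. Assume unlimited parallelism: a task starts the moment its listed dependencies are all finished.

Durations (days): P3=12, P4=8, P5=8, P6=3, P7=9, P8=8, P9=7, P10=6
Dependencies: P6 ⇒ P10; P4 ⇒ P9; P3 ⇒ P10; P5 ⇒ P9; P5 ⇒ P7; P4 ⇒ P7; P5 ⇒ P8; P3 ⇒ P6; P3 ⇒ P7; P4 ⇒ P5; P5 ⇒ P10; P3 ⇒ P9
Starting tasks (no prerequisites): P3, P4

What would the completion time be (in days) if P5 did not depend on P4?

Original critical path: P4→P5→P7 = 8+8+9 = 25 ⇒ 25 days.
Without P4→P5, P5's earliest start moves from 8 to 0.
The longest chain is now P3→P6→P10 = 12+3+6 = 21, so the project takes 21 days.

21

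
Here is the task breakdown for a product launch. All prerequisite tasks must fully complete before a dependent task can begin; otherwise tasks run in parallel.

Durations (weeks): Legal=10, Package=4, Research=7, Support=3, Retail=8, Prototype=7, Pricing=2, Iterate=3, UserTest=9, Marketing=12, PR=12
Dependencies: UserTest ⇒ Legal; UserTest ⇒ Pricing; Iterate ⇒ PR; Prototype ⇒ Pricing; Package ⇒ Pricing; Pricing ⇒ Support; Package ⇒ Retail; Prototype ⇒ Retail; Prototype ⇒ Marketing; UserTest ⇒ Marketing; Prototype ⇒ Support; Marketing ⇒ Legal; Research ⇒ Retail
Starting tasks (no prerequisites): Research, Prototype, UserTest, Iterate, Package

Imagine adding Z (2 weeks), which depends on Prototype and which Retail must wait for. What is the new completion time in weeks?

31

Originally the project takes 31 weeks.
With Z inserted, Retail now waits for max(Package, Prototype, Research, Z).
New critical path: UserTest→Marketing→Legal = 9+12+10 = 31 ⇒ 31 weeks.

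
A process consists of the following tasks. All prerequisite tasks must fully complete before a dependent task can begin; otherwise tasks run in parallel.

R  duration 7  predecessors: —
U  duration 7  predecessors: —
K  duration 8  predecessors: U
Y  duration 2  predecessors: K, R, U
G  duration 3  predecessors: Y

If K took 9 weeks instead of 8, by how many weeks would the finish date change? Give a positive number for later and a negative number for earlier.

Actual critical path: U→K→Y→G = 7+8+2+3 = 20 ⇒ 20 weeks.
Since K is critical, the +1 change carries straight to that chain (now 21 weeks).
No other chain overtakes it, so the finish is 21 weeks.
Change in finish: 21 − 20 = +1 weeks.

1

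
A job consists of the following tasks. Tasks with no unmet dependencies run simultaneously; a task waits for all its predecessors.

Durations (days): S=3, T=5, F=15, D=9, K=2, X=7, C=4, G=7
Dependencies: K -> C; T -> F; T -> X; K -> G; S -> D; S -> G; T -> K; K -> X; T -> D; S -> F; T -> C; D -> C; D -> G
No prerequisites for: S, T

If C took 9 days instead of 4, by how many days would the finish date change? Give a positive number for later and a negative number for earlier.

2

The binding path is T→D→G = 5+9+7 = 21; finish at 21 days.
C is off the critical path — its longest chain is 18 days, giving 3 of slack.
New critical path: T→D→C = 5+9+9 = 23 ⇒ 23 days.
Change in finish: 23 − 21 = +2 days.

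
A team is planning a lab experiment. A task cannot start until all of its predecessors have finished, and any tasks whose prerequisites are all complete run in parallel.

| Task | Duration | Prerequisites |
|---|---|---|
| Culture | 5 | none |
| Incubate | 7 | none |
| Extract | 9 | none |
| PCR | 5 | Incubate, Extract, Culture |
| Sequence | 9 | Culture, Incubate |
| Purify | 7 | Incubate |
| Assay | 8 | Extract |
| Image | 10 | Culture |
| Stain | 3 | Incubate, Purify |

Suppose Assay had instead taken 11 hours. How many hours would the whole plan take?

20

The binding path is Extract→Assay = 9+8 = 17; finish at 17 hours.
Assay lies on that path, so at 11 hours the path becomes 20 hours.
No other chain overtakes it, so the finish is 20 hours.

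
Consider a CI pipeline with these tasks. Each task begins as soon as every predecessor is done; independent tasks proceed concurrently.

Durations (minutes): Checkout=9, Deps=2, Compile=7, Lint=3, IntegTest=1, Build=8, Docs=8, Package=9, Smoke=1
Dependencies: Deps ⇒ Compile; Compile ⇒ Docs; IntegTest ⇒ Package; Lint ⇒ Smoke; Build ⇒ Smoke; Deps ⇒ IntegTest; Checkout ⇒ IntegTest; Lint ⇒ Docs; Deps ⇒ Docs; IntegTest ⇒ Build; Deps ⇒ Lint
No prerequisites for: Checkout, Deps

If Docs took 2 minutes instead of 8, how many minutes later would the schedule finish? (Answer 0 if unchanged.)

As given, the longest chain is Checkout→IntegTest→Build→Smoke = 9+1+8+1 = 19, so the finish is 19 minutes.
Docs has 2 minutes of float (longest path through it is 17).
No other chain overtakes it, so the finish is 19 minutes.
Change in finish: 19 − 19 = +0 minutes.

0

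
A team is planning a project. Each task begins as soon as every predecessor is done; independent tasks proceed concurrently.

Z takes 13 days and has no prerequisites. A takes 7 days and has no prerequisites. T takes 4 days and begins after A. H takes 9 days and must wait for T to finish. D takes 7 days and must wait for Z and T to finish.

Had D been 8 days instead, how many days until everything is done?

21

Actual critical path: Z→D = 13+7 = 20 ⇒ 20 days.
Since D is critical, the +1 change carries straight to that chain (now 21 days).
That remains the longest chain; total 21 days.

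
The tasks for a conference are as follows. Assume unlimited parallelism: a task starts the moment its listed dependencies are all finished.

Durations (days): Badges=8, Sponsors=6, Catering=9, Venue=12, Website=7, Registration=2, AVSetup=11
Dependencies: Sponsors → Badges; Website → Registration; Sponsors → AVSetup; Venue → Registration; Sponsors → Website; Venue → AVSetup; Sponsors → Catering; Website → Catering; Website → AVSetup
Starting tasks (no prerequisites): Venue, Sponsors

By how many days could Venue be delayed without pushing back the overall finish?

1

Sponsors→Website→AVSetup = 6+7+11 = 24 sets the makespan at 24 days.
Venue finishes as early as 12 and must finish by 13.
Float = 24 − 23 = 1.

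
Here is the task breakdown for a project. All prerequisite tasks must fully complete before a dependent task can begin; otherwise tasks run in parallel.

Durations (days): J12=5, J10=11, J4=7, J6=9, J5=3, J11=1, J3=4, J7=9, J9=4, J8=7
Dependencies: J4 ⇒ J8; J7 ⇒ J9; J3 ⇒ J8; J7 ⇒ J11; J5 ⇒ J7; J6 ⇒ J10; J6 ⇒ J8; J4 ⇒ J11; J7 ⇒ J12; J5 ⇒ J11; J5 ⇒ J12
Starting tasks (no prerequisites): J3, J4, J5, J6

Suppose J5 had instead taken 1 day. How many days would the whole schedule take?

20

The binding path is J6→J10 = 9+11 = 20; finish at 20 days.
J5 is off the critical path — its longest chain is 17 days, giving 3 of slack.
That remains the longest chain; total 20 days.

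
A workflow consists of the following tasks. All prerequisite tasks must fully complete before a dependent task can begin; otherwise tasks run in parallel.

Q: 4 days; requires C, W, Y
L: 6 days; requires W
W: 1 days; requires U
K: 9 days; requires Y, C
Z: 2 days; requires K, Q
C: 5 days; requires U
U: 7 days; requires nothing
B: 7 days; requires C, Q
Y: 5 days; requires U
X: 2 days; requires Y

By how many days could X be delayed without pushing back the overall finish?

U→Y→Q→B = 7+5+4+7 = 23 sets the makespan at 23 days.
Longest path through X: 14 days (earliest finish 14, latest finish 23).
Slack of X = 21 − 12 = 9 days.

9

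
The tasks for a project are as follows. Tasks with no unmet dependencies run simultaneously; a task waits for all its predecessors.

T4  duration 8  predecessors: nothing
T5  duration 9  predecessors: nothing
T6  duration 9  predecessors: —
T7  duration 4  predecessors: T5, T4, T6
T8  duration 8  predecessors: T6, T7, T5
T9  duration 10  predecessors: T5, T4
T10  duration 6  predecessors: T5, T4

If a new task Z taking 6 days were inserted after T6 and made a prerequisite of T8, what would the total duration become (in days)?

Originally the project takes 21 days.
With Z inserted, T8 now waits for max(T6, T7, T5, Z).
New critical path: T6→Z→T8 = 9+6+8 = 23 ⇒ 23 days.

23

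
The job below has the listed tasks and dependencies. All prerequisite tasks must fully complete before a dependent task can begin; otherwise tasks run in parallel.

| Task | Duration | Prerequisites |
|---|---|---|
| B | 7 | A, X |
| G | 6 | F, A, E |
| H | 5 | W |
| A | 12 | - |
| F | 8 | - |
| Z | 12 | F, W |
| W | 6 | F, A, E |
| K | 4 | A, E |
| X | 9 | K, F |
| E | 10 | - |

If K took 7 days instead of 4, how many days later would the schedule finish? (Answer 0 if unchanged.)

The binding path is A→K→X→B = 12+4+9+7 = 32; finish at 32 days.
K is on the critical path; changing it to 7 makes that path 35 days.
No other chain overtakes it, so the finish is 35 days.
Change in finish: 35 − 32 = +3 days.

3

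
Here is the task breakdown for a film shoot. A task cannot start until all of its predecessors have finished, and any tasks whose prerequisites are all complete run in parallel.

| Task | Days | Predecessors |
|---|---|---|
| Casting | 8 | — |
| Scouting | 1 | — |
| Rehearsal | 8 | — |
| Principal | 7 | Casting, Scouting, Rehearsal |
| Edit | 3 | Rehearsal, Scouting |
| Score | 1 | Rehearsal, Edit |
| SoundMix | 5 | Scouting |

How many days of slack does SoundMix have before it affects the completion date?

The longest chain is Casting→Principal = 8+7 = 15; overall finish 15 days.
Longest path through SoundMix: 6 days (earliest finish 6, latest finish 15).
So SoundMix can slip 15 − 6 = 9 days.

9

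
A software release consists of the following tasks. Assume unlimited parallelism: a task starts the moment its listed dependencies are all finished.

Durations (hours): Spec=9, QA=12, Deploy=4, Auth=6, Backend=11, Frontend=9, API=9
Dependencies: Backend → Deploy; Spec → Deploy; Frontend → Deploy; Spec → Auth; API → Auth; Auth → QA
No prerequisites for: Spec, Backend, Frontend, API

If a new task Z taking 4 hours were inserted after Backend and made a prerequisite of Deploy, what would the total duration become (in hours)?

Originally the software release takes 27 hours.
With Z inserted, Deploy now waits for max(Spec, Backend, Frontend, Z).
New critical path: Spec→Auth→QA = 9+6+12 = 27 ⇒ 27 hours.

27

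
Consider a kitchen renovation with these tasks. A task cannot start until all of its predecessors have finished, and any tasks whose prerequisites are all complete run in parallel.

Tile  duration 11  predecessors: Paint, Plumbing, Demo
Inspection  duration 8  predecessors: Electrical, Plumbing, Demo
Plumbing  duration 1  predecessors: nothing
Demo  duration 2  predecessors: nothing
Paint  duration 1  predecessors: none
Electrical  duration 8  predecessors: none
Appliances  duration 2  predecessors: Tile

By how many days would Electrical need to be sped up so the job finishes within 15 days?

1

Current finish: 16 days; target: 15.
Electrical is on every critical path, so each day cut from Electrical cuts the finish by one (this holds down to a finish of 15).
Need 16 − 15 = 1 day off Electrical → Electrical becomes 7 days, finish becomes 15.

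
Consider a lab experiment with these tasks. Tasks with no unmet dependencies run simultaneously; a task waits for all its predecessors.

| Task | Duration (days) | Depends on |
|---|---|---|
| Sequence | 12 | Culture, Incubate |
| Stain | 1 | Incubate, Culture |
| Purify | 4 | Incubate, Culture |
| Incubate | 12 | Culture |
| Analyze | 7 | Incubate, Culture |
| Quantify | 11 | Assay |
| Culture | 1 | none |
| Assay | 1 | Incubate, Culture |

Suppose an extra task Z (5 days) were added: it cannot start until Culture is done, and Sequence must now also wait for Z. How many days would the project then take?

25

Originally the project takes 25 days.
With Z inserted, Sequence now waits for max(Culture, Incubate, Z).
New critical path: Culture→Incubate→Sequence = 1+12+12 = 25 ⇒ 25 days.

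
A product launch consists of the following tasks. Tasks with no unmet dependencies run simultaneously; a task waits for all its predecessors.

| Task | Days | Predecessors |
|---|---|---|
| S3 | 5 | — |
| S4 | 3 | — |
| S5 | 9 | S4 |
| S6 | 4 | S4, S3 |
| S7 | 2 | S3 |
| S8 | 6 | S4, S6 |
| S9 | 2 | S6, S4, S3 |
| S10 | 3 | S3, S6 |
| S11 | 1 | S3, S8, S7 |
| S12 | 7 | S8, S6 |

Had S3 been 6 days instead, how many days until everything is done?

Critical path before the change: S3→S6→S8→S12 = 5+4+6+7 = 22 giving 22 days.
S3 lies on that path, so at 6 days the path becomes 23 days.
That remains the longest chain; total 23 days.

23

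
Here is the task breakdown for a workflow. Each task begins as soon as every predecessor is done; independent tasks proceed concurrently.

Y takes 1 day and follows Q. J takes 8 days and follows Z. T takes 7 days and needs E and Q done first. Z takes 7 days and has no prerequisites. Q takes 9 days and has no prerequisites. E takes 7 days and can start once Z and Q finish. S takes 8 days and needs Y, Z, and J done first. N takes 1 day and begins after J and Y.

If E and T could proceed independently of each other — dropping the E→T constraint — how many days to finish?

23

Before: longest chain Q→E→T = 9+7+7 = 23, finish 23.
Without E→T, T's earliest start moves from 16 to 9.
New critical path: Z→J→S = 7+8+8 = 23 ⇒ 23 days.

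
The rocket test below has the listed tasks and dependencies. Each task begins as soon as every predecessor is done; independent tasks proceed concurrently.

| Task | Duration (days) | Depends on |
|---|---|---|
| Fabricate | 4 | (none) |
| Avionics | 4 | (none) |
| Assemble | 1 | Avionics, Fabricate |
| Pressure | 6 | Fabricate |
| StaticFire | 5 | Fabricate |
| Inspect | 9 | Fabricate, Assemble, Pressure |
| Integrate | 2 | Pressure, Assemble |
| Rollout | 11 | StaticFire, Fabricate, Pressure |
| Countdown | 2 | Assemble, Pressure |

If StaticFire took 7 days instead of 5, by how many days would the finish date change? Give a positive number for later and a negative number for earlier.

1

The binding path is Fabricate→Pressure→Rollout = 4+6+11 = 21; finish at 21 days.
StaticFire is off the critical path — its longest chain is 20 days, giving 1 of slack.
The binding chain switches to Fabricate→StaticFire→Rollout = 4+7+11 = 22; finish 22 days.
Change in finish: 22 − 21 = +1 days.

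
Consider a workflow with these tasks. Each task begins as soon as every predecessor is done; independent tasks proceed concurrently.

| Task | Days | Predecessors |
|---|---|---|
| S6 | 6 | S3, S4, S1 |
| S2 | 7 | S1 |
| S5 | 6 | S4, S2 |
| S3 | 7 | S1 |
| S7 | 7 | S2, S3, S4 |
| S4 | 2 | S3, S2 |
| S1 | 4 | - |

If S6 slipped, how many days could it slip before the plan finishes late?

1

Critical path: S1→S2→S4→S7 = 4+7+2+7 = 20, so the finish is 20 days.
Longest path through S6: 19 days (earliest finish 19, latest finish 20).
So S6 can slip 20 − 19 = 1 day.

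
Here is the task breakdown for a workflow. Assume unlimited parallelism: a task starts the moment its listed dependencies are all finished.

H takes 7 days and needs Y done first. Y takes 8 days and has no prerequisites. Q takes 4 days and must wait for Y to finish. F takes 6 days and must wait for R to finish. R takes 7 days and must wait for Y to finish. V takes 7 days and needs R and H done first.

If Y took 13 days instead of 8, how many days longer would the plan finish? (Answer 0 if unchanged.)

5

As given, the longest chain is Y→H→V = 8+7+7 = 22, so the finish is 22 days.
Since Y is critical, the +5 change carries straight to that chain (now 27 days).
The critical path is still Y→H→V; finish is now 27 days.
Change in finish: 27 − 22 = +5 days.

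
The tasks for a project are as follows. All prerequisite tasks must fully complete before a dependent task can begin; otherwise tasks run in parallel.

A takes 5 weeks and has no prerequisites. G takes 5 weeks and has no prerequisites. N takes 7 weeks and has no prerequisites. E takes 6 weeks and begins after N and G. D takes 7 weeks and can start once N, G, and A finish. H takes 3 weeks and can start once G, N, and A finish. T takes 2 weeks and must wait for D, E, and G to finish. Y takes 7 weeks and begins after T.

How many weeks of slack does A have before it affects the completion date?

2

Critical path: N→D→T→Y = 7+7+2+7 = 23, so the finish is 23 weeks.
The longest chain containing A totals 21 weeks.
Float = 23 − 21 = 2.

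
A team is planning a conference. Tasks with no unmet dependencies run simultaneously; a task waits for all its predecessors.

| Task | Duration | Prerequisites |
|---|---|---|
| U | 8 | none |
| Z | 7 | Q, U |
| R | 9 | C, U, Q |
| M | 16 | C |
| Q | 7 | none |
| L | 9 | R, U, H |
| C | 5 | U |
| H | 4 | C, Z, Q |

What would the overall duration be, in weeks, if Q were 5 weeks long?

Actual critical path: U→C→R→L = 8+5+9+9 = 31 ⇒ 31 weeks.
Q has 4 weeks of float (longest path through it is 27).
That remains the longest chain; total 31 weeks.

31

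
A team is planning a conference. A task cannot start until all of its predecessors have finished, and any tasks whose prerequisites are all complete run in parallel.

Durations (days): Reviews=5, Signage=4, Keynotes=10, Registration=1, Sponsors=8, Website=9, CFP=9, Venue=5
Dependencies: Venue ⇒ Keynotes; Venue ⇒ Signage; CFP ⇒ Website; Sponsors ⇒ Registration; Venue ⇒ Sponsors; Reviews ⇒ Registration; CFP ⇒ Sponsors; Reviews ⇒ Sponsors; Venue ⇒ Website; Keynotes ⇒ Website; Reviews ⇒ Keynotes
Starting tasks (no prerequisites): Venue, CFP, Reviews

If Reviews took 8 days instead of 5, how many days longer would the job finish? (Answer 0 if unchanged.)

Actual critical path: Reviews→Keynotes→Website = 5+10+9 = 24 ⇒ 24 days.
Reviews lies on that path, so at 8 days the path becomes 27 days.
That remains the longest chain; total 27 days.
Change in finish: 27 − 24 = +3 days.

3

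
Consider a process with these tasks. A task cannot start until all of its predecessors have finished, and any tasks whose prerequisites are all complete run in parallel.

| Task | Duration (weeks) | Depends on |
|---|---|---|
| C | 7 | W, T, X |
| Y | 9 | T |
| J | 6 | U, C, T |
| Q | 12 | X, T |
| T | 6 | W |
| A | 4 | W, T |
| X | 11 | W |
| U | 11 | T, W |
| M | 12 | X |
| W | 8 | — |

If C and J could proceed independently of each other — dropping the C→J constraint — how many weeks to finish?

31

Original critical path: W→X→C→J = 8+11+7+6 = 32 ⇒ 32 weeks.
Without C→J, J's earliest start moves from 26 to 25.
After: W→T→U→J = 8+6+11+6 = 31 → 31 weeks.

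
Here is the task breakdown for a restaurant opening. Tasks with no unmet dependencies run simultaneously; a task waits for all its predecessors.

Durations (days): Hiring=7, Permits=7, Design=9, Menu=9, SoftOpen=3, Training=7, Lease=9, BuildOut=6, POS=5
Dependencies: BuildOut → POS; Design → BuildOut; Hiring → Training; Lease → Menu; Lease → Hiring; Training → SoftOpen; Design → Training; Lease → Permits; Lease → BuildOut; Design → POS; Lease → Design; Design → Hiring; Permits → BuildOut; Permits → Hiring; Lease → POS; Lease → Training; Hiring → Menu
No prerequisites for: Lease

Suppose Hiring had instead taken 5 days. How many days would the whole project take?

33

As given, the longest chain is Lease→Design→Hiring→Training→SoftOpen = 9+9+7+7+3 = 35, so the finish is 35 days.
Since Hiring is critical, the -2 change carries straight to that chain (now 33 days).
That remains the longest chain; total 33 days.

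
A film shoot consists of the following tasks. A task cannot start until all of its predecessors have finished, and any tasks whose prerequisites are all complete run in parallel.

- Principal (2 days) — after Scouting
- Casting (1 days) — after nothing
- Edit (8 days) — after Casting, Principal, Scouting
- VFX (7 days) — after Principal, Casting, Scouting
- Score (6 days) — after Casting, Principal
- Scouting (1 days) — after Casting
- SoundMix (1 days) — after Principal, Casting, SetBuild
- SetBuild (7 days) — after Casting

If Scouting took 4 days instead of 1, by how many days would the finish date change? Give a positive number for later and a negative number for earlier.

3

Actual critical path: Casting→Scouting→Principal→Edit = 1+1+2+8 = 12 ⇒ 12 days.
Scouting lies on that path, so at 4 days the path becomes 15 days.
The critical path is still Casting→Scouting→Principal→Edit; finish is now 15 days.
Change in finish: 15 − 12 = +3 days.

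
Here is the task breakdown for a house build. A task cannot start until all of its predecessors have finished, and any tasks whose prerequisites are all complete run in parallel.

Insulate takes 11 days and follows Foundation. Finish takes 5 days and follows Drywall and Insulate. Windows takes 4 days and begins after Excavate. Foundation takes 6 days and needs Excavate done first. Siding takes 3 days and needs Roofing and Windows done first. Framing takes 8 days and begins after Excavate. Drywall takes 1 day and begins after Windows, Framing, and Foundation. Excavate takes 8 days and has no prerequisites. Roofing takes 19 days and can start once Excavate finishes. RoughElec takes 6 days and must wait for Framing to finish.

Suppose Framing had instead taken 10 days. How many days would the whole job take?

Critical path before the change: Excavate→Foundation→Insulate→Finish = 8+6+11+5 = 30 giving 30 days.
The longest path through Framing is only 22 days, so Framing has float 8.
That remains the longest chain; total 30 days.

30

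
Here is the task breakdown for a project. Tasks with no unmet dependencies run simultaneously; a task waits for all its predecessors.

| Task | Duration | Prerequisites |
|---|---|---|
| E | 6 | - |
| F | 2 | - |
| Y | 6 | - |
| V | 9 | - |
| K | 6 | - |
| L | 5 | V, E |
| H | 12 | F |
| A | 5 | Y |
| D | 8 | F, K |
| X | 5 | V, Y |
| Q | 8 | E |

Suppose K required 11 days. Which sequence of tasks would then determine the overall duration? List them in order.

K, D

The binding path is K→D = 6+8 = 14; finish at 14 days.
Since K is critical, the +5 change carries straight to that chain (now 19 days).
The critical path is still K→D; finish is now 19 days.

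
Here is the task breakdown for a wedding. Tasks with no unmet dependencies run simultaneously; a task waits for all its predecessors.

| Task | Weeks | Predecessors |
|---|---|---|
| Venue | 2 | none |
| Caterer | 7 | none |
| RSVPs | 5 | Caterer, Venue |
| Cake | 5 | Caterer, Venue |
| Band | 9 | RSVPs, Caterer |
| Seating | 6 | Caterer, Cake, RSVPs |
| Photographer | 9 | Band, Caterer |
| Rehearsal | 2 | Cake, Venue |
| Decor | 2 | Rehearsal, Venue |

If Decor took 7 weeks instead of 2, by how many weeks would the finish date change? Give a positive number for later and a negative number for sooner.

0

Critical path before the change: Caterer→RSVPs→Band→Photographer = 7+5+9+9 = 30 giving 30 weeks.
The longest path through Decor is only 16 weeks, so Decor has float 14.
No other chain overtakes it, so the finish is 30 weeks.
Change in finish: 30 − 30 = +0 weeks.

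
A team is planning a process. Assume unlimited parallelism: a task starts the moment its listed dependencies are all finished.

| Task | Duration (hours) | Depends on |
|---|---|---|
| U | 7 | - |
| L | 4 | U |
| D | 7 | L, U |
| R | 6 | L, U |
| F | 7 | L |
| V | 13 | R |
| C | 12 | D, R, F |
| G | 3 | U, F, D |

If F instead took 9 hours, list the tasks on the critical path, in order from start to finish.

U, L, F, C

Actual critical path: U→L→F→C = 7+4+7+12 = 30 ⇒ 30 hours.
F is on the critical path; changing it to 9 makes that path 32 hours.
No other chain overtakes it, so the finish is 32 hours.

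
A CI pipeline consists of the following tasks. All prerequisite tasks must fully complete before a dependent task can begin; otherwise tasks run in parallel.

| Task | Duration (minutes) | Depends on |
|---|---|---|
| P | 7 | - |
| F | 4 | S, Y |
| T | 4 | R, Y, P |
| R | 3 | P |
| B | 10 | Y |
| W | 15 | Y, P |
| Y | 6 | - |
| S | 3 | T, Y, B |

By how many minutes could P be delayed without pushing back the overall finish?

1

The longest chain is Y→B→S→F = 6+10+3+4 = 23; overall finish 23 minutes.
P finishes as early as 7 and must finish by 8.
Slack of P = 1 − 0 = 1 minute.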